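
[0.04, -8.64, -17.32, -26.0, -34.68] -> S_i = 0.04 + -8.68*i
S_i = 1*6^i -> [1, 6, 36, 216, 1296]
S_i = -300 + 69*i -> [-300, -231, -162, -93, -24]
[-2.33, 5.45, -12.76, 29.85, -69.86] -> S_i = -2.33*(-2.34)^i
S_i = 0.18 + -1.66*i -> [0.18, -1.48, -3.14, -4.8, -6.46]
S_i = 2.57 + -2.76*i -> [2.57, -0.19, -2.95, -5.71, -8.47]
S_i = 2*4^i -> [2, 8, 32, 128, 512]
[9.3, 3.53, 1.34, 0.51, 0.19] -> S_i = 9.30*0.38^i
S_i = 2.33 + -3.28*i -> [2.33, -0.95, -4.23, -7.51, -10.79]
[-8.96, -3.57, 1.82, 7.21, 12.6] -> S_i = -8.96 + 5.39*i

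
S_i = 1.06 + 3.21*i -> [1.06, 4.27, 7.48, 10.69, 13.9]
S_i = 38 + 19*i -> [38, 57, 76, 95, 114]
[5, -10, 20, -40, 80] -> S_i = 5*-2^i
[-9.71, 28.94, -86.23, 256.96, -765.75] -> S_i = -9.71*(-2.98)^i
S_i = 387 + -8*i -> [387, 379, 371, 363, 355]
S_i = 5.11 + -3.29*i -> [5.11, 1.82, -1.47, -4.76, -8.05]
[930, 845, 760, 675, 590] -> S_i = 930 + -85*i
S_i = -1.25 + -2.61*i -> [-1.25, -3.86, -6.47, -9.08, -11.69]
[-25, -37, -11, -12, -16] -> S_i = Random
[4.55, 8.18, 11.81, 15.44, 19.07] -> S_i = 4.55 + 3.63*i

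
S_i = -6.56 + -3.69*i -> [-6.56, -10.25, -13.94, -17.63, -21.32]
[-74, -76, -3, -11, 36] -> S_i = Random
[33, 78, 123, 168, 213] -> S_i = 33 + 45*i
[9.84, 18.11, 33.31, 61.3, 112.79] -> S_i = 9.84*1.84^i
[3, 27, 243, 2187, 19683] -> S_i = 3*9^i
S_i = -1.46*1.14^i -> [-1.46, -1.66, -1.9, -2.16, -2.47]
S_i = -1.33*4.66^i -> [-1.33, -6.2, -28.88, -134.59, -627.18]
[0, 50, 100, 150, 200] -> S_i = 0 + 50*i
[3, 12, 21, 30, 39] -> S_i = 3 + 9*i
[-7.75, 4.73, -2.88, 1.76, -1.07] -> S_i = -7.75*(-0.61)^i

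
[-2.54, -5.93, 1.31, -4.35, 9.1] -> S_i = Random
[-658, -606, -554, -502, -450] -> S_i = -658 + 52*i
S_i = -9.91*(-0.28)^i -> [-9.91, 2.77, -0.78, 0.22, -0.06]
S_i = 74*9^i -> [74, 666, 5994, 53946, 485514]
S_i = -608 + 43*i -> [-608, -565, -522, -479, -436]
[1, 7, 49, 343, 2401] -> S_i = 1*7^i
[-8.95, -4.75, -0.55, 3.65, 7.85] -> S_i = -8.95 + 4.20*i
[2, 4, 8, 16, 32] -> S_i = 2*2^i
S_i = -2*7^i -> [-2, -14, -98, -686, -4802]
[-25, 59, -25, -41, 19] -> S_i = Random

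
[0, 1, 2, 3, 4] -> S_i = 0 + 1*i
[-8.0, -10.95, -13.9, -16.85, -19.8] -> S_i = -8.00 + -2.95*i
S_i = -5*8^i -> [-5, -40, -320, -2560, -20480]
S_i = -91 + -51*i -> [-91, -142, -193, -244, -295]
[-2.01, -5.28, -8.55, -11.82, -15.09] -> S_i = -2.01 + -3.27*i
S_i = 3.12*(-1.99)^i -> [3.12, -6.21, 12.36, -24.59, 48.93]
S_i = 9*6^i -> [9, 54, 324, 1944, 11664]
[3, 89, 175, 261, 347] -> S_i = 3 + 86*i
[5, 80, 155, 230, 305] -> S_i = 5 + 75*i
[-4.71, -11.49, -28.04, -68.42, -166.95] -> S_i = -4.71*2.44^i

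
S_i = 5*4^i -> [5, 20, 80, 320, 1280]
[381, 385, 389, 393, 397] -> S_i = 381 + 4*i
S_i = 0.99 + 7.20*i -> [0.99, 8.19, 15.39, 22.59, 29.79]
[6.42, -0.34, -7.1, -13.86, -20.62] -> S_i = 6.42 + -6.76*i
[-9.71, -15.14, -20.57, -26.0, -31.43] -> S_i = -9.71 + -5.43*i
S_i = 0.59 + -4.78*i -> [0.59, -4.19, -8.97, -13.75, -18.53]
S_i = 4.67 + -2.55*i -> [4.67, 2.12, -0.43, -2.98, -5.53]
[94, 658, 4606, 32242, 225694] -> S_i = 94*7^i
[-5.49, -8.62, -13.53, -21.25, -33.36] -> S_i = -5.49*1.57^i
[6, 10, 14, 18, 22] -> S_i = 6 + 4*i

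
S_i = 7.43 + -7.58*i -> [7.43, -0.15, -7.73, -15.31, -22.89]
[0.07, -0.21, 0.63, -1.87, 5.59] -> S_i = 0.07*(-2.99)^i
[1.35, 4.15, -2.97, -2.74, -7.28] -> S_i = Random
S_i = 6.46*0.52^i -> [6.46, 3.36, 1.75, 0.91, 0.47]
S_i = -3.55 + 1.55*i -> [-3.55, -2.0, -0.45, 1.1, 2.65]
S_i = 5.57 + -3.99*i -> [5.57, 1.58, -2.41, -6.4, -10.39]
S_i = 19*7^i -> [19, 133, 931, 6517, 45619]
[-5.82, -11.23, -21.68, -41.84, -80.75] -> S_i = -5.82*1.93^i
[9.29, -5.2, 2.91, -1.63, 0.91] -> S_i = 9.29*(-0.56)^i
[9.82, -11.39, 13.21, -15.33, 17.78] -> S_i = 9.82*(-1.16)^i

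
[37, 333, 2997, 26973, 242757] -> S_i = 37*9^i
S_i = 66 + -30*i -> [66, 36, 6, -24, -54]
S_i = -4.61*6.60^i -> [-4.61, -30.43, -200.81, -1325.36, -8747.35]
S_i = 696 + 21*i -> [696, 717, 738, 759, 780]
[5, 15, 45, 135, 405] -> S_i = 5*3^i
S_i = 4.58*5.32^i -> [4.58, 24.37, 129.62, 689.6, 3668.7]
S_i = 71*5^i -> [71, 355, 1775, 8875, 44375]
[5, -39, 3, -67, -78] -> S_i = Random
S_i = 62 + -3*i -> [62, 59, 56, 53, 50]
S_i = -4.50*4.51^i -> [-4.5, -20.29, -91.53, -412.8, -1861.74]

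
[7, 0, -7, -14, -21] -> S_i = 7 + -7*i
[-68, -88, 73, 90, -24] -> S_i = Random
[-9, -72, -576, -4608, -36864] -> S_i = -9*8^i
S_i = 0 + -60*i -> [0, -60, -120, -180, -240]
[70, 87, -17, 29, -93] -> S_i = Random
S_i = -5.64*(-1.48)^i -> [-5.64, 8.35, -12.35, 18.28, -27.06]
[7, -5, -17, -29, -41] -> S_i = 7 + -12*i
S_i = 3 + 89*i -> [3, 92, 181, 270, 359]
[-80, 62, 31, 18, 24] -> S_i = Random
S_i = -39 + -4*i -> [-39, -43, -47, -51, -55]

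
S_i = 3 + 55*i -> [3, 58, 113, 168, 223]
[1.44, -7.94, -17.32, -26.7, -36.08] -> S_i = 1.44 + -9.38*i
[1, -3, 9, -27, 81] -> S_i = 1*-3^i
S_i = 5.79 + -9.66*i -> [5.79, -3.87, -13.53, -23.19, -32.85]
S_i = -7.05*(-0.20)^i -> [-7.05, 1.41, -0.28, 0.06, -0.01]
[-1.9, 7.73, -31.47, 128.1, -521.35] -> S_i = -1.90*(-4.07)^i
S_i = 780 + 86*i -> [780, 866, 952, 1038, 1124]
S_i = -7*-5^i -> [-7, 35, -175, 875, -4375]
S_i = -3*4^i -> [-3, -12, -48, -192, -768]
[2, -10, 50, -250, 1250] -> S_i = 2*-5^i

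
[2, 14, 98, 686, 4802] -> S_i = 2*7^i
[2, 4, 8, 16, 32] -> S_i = 2*2^i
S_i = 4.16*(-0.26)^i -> [4.16, -1.08, 0.28, -0.07, 0.02]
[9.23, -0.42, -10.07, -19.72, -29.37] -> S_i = 9.23 + -9.65*i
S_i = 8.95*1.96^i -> [8.95, 17.54, 34.38, 67.39, 132.08]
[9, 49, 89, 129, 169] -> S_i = 9 + 40*i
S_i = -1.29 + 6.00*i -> [-1.29, 4.71, 10.71, 16.71, 22.71]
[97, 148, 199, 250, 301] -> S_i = 97 + 51*i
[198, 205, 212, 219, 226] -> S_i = 198 + 7*i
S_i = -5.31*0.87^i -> [-5.31, -4.62, -4.02, -3.5, -3.04]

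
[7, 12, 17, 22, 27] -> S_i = 7 + 5*i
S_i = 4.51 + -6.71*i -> [4.51, -2.2, -8.91, -15.62, -22.33]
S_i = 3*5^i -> [3, 15, 75, 375, 1875]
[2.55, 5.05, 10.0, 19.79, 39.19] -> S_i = 2.55*1.98^i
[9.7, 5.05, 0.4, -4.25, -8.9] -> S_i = 9.70 + -4.65*i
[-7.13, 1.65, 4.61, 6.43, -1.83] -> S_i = Random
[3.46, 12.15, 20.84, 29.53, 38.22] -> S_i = 3.46 + 8.69*i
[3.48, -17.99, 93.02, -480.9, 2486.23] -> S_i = 3.48*(-5.17)^i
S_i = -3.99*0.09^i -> [-3.99, -0.36, -0.03, -0.0, -0.0]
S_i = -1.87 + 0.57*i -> [-1.87, -1.3, -0.73, -0.16, 0.41]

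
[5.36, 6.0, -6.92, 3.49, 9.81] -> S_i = Random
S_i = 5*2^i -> [5, 10, 20, 40, 80]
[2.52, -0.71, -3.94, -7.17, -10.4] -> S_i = 2.52 + -3.23*i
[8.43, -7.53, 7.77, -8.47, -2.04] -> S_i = Random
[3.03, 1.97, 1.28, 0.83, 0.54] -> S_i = 3.03*0.65^i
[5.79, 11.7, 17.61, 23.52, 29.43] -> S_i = 5.79 + 5.91*i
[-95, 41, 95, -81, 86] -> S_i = Random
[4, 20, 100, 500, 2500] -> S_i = 4*5^i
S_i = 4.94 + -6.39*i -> [4.94, -1.45, -7.84, -14.23, -20.62]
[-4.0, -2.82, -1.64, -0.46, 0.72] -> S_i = -4.00 + 1.18*i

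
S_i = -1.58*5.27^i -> [-1.58, -8.33, -43.88, -231.25, -1218.71]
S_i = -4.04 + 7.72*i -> [-4.04, 3.68, 11.4, 19.12, 26.84]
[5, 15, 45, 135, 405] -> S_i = 5*3^i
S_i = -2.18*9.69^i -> [-2.18, -21.12, -204.69, -1983.48, -19219.92]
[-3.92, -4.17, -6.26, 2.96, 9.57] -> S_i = Random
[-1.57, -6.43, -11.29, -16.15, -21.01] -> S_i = -1.57 + -4.86*i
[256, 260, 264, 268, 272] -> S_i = 256 + 4*i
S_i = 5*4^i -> [5, 20, 80, 320, 1280]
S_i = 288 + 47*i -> [288, 335, 382, 429, 476]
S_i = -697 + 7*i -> [-697, -690, -683, -676, -669]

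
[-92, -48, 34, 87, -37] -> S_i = Random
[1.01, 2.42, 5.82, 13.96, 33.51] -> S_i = 1.01*2.40^i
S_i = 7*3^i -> [7, 21, 63, 189, 567]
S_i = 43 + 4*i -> [43, 47, 51, 55, 59]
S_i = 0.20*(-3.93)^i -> [0.2, -0.79, 3.09, -12.14, 47.71]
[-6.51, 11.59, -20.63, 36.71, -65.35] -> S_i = -6.51*(-1.78)^i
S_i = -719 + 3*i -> [-719, -716, -713, -710, -707]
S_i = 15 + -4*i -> [15, 11, 7, 3, -1]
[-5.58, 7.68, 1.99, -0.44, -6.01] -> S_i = Random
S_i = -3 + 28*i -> [-3, 25, 53, 81, 109]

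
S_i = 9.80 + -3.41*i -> [9.8, 6.39, 2.98, -0.43, -3.84]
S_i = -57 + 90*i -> [-57, 33, 123, 213, 303]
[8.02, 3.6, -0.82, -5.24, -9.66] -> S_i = 8.02 + -4.42*i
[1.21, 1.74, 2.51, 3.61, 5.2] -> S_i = 1.21*1.44^i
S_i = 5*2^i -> [5, 10, 20, 40, 80]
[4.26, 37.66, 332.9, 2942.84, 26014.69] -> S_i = 4.26*8.84^i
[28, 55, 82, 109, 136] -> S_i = 28 + 27*i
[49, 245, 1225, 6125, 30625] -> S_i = 49*5^i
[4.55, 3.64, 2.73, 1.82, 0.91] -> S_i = 4.55 + -0.91*i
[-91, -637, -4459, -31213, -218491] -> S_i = -91*7^i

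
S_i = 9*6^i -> [9, 54, 324, 1944, 11664]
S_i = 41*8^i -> [41, 328, 2624, 20992, 167936]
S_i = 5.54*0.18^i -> [5.54, 1.0, 0.18, 0.03, 0.01]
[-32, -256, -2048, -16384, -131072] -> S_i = -32*8^i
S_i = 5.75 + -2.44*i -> [5.75, 3.31, 0.87, -1.57, -4.01]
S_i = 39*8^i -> [39, 312, 2496, 19968, 159744]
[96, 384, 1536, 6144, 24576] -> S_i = 96*4^i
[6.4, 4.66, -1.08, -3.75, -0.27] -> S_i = Random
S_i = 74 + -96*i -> [74, -22, -118, -214, -310]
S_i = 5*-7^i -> [5, -35, 245, -1715, 12005]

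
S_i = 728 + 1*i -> [728, 729, 730, 731, 732]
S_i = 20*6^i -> [20, 120, 720, 4320, 25920]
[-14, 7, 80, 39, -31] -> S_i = Random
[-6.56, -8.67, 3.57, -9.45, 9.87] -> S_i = Random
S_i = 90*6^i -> [90, 540, 3240, 19440, 116640]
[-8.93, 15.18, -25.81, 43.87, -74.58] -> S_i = -8.93*(-1.70)^i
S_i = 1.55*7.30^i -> [1.55, 11.32, 82.6, 602.98, 4401.73]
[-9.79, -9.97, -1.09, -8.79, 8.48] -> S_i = Random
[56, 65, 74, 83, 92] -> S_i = 56 + 9*i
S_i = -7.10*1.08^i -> [-7.1, -7.67, -8.28, -8.94, -9.66]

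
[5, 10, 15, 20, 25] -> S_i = 5 + 5*i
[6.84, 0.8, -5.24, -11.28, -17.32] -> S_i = 6.84 + -6.04*i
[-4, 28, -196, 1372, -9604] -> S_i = -4*-7^i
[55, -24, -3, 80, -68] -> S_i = Random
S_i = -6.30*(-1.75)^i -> [-6.3, 11.02, -19.29, 33.76, -59.09]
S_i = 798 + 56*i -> [798, 854, 910, 966, 1022]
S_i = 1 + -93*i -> [1, -92, -185, -278, -371]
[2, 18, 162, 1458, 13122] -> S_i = 2*9^i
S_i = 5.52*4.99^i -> [5.52, 27.54, 137.45, 685.87, 3422.48]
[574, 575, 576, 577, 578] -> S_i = 574 + 1*i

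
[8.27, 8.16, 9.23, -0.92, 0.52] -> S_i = Random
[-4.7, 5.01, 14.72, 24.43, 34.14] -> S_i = -4.70 + 9.71*i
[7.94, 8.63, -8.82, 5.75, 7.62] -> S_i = Random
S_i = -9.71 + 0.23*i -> [-9.71, -9.48, -9.25, -9.02, -8.79]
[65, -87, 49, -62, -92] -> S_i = Random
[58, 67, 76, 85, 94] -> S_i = 58 + 9*i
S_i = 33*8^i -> [33, 264, 2112, 16896, 135168]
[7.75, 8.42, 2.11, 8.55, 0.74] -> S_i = Random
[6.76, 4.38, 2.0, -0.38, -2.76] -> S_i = 6.76 + -2.38*i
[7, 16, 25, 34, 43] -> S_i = 7 + 9*i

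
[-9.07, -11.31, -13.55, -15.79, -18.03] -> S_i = -9.07 + -2.24*i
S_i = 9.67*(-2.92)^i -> [9.67, -28.24, 82.45, -240.75, 703.0]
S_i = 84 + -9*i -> [84, 75, 66, 57, 48]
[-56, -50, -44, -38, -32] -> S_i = -56 + 6*i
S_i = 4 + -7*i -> [4, -3, -10, -17, -24]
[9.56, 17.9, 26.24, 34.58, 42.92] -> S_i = 9.56 + 8.34*i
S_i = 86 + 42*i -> [86, 128, 170, 212, 254]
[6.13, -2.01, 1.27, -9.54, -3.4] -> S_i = Random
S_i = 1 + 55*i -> [1, 56, 111, 166, 221]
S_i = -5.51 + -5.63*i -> [-5.51, -11.14, -16.77, -22.4, -28.03]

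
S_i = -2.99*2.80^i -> [-2.99, -8.37, -23.44, -65.64, -183.78]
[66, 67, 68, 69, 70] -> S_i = 66 + 1*i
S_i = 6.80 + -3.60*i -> [6.8, 3.2, -0.4, -4.0, -7.6]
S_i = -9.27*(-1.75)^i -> [-9.27, 16.22, -28.39, 49.68, -86.94]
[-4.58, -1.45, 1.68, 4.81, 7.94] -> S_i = -4.58 + 3.13*i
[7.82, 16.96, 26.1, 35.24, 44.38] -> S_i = 7.82 + 9.14*i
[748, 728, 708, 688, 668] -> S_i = 748 + -20*i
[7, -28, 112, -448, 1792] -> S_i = 7*-4^i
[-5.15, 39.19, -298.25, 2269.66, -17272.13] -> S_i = -5.15*(-7.61)^i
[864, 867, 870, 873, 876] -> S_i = 864 + 3*i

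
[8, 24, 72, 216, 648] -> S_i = 8*3^i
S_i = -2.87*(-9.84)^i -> [-2.87, 28.24, -277.89, 2734.43, -26906.81]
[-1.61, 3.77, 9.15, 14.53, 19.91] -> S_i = -1.61 + 5.38*i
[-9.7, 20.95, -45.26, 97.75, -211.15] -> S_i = -9.70*(-2.16)^i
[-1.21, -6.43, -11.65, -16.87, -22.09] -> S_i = -1.21 + -5.22*i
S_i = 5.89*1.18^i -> [5.89, 6.95, 8.2, 9.68, 11.42]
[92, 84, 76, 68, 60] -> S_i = 92 + -8*i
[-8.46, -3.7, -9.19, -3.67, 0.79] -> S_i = Random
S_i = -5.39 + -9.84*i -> [-5.39, -15.23, -25.07, -34.91, -44.75]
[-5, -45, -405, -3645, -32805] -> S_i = -5*9^i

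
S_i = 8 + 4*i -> [8, 12, 16, 20, 24]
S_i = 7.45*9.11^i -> [7.45, 67.87, 618.29, 5632.63, 51313.28]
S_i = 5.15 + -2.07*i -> [5.15, 3.08, 1.01, -1.06, -3.13]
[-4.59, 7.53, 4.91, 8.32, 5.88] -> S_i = Random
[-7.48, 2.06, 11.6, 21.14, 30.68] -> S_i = -7.48 + 9.54*i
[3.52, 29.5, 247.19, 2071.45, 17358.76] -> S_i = 3.52*8.38^i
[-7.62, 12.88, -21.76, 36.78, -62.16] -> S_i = -7.62*(-1.69)^i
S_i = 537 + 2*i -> [537, 539, 541, 543, 545]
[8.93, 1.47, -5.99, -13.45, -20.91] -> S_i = 8.93 + -7.46*i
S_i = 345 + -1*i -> [345, 344, 343, 342, 341]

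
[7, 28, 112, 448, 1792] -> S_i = 7*4^i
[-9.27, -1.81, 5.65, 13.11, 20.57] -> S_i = -9.27 + 7.46*i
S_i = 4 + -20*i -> [4, -16, -36, -56, -76]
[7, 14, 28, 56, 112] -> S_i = 7*2^i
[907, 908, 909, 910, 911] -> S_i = 907 + 1*i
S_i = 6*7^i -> [6, 42, 294, 2058, 14406]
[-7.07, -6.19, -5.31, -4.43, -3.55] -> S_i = -7.07 + 0.88*i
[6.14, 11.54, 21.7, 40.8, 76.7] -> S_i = 6.14*1.88^i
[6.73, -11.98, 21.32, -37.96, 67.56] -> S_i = 6.73*(-1.78)^i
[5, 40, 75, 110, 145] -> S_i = 5 + 35*i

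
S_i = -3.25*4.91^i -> [-3.25, -15.96, -78.35, -384.71, -1888.9]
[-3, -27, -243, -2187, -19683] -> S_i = -3*9^i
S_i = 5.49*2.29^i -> [5.49, 12.57, 28.79, 65.93, 150.98]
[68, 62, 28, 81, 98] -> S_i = Random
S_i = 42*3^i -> [42, 126, 378, 1134, 3402]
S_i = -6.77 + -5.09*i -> [-6.77, -11.86, -16.95, -22.04, -27.13]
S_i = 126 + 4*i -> [126, 130, 134, 138, 142]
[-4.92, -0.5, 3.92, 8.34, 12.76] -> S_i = -4.92 + 4.42*i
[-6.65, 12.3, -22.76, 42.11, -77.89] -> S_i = -6.65*(-1.85)^i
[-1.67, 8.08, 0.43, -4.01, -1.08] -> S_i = Random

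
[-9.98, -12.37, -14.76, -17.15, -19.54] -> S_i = -9.98 + -2.39*i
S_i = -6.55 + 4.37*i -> [-6.55, -2.18, 2.19, 6.56, 10.93]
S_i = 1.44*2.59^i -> [1.44, 3.73, 9.66, 25.02, 64.8]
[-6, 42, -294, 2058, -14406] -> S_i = -6*-7^i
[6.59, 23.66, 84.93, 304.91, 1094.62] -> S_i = 6.59*3.59^i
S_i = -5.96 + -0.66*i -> [-5.96, -6.62, -7.28, -7.94, -8.6]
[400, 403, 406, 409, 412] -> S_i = 400 + 3*i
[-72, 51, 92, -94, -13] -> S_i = Random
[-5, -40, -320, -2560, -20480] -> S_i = -5*8^i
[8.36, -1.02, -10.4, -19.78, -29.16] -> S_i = 8.36 + -9.38*i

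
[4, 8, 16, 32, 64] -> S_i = 4*2^i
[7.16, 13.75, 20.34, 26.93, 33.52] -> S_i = 7.16 + 6.59*i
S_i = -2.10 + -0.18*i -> [-2.1, -2.28, -2.46, -2.64, -2.82]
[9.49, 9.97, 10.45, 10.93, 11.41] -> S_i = 9.49 + 0.48*i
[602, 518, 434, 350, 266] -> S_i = 602 + -84*i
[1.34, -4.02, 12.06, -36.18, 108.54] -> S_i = 1.34*(-3.00)^i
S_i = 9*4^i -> [9, 36, 144, 576, 2304]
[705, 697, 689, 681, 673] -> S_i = 705 + -8*i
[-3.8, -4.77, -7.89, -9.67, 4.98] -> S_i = Random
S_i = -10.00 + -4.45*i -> [-10.0, -14.45, -18.9, -23.35, -27.8]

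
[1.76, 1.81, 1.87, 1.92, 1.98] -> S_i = 1.76*1.03^i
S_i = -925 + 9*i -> [-925, -916, -907, -898, -889]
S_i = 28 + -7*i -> [28, 21, 14, 7, 0]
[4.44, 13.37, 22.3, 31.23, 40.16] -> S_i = 4.44 + 8.93*i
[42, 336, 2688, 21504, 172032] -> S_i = 42*8^i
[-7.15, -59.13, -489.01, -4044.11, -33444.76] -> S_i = -7.15*8.27^i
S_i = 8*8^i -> [8, 64, 512, 4096, 32768]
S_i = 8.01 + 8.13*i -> [8.01, 16.14, 24.27, 32.4, 40.53]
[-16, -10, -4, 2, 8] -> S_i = -16 + 6*i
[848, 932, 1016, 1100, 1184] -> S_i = 848 + 84*i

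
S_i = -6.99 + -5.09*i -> [-6.99, -12.08, -17.17, -22.26, -27.35]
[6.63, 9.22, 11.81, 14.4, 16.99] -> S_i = 6.63 + 2.59*i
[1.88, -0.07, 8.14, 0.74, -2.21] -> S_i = Random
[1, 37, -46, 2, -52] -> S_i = Random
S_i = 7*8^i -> [7, 56, 448, 3584, 28672]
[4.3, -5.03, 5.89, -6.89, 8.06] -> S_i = 4.30*(-1.17)^i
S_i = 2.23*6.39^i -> [2.23, 14.25, 91.06, 581.85, 3717.99]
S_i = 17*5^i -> [17, 85, 425, 2125, 10625]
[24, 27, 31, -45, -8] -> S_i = Random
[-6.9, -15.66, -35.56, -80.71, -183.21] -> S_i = -6.90*2.27^i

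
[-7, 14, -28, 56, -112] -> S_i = -7*-2^i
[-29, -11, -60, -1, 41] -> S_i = Random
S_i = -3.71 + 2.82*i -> [-3.71, -0.89, 1.93, 4.75, 7.57]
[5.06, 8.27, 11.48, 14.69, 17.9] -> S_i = 5.06 + 3.21*i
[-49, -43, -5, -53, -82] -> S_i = Random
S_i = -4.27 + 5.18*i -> [-4.27, 0.91, 6.09, 11.27, 16.45]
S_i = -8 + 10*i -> [-8, 2, 12, 22, 32]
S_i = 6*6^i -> [6, 36, 216, 1296, 7776]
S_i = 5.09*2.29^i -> [5.09, 11.66, 26.69, 61.13, 139.98]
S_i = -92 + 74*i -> [-92, -18, 56, 130, 204]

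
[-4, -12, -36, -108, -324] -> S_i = -4*3^i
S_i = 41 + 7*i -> [41, 48, 55, 62, 69]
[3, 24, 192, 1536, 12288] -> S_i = 3*8^i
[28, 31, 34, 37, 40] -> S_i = 28 + 3*i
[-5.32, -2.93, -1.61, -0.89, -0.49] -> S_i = -5.32*0.55^i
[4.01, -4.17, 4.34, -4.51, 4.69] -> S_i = 4.01*(-1.04)^i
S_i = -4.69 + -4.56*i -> [-4.69, -9.25, -13.81, -18.37, -22.93]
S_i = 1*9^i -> [1, 9, 81, 729, 6561]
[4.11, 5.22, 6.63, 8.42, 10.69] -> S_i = 4.11*1.27^i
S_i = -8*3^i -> [-8, -24, -72, -216, -648]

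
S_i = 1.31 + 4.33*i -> [1.31, 5.64, 9.97, 14.3, 18.63]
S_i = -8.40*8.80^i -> [-8.4, -73.92, -650.5, -5724.36, -50374.41]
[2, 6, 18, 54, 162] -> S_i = 2*3^i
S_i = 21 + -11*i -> [21, 10, -1, -12, -23]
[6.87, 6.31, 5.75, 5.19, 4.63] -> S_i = 6.87 + -0.56*i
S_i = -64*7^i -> [-64, -448, -3136, -21952, -153664]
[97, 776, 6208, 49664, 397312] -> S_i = 97*8^i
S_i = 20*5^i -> [20, 100, 500, 2500, 12500]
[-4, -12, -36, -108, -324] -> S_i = -4*3^i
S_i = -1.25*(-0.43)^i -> [-1.25, 0.54, -0.23, 0.1, -0.04]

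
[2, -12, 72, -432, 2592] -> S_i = 2*-6^i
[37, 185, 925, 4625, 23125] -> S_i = 37*5^i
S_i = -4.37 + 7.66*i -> [-4.37, 3.29, 10.95, 18.61, 26.27]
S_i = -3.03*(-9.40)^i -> [-3.03, 28.48, -267.73, 2516.67, -23656.69]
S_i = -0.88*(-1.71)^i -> [-0.88, 1.5, -2.57, 4.4, -7.52]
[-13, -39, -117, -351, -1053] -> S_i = -13*3^i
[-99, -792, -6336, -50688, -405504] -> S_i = -99*8^i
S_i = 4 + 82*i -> [4, 86, 168, 250, 332]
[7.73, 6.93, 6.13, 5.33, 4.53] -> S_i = 7.73 + -0.80*i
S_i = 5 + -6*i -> [5, -1, -7, -13, -19]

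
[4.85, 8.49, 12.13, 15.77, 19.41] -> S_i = 4.85 + 3.64*i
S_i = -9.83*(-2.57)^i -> [-9.83, 25.26, -64.93, 166.86, -428.83]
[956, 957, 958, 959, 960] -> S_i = 956 + 1*i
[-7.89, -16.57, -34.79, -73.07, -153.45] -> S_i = -7.89*2.10^i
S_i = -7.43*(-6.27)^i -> [-7.43, 46.59, -292.09, 1831.43, -11483.1]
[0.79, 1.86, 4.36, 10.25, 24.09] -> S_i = 0.79*2.35^i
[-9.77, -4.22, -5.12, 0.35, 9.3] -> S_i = Random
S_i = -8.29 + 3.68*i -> [-8.29, -4.61, -0.93, 2.75, 6.43]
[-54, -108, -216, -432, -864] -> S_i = -54*2^i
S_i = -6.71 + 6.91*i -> [-6.71, 0.2, 7.11, 14.02, 20.93]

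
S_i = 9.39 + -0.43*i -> [9.39, 8.96, 8.53, 8.1, 7.67]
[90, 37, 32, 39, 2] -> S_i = Random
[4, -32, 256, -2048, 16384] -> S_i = 4*-8^i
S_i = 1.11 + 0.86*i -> [1.11, 1.97, 2.83, 3.69, 4.55]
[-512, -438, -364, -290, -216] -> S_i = -512 + 74*i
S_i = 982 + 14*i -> [982, 996, 1010, 1024, 1038]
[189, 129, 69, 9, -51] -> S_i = 189 + -60*i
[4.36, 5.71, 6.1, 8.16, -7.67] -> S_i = Random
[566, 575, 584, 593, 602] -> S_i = 566 + 9*i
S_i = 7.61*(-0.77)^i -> [7.61, -5.86, 4.51, -3.47, 2.68]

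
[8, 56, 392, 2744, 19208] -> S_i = 8*7^i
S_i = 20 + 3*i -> [20, 23, 26, 29, 32]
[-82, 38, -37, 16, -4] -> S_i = Random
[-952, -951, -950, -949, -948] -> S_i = -952 + 1*i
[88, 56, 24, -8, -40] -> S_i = 88 + -32*i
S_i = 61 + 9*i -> [61, 70, 79, 88, 97]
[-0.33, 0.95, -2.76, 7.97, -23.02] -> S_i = -0.33*(-2.89)^i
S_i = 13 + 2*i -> [13, 15, 17, 19, 21]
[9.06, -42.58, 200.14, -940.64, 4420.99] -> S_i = 9.06*(-4.70)^i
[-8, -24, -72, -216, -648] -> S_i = -8*3^i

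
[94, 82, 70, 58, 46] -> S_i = 94 + -12*i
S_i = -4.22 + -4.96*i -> [-4.22, -9.18, -14.14, -19.1, -24.06]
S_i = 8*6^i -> [8, 48, 288, 1728, 10368]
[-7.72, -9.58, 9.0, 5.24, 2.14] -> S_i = Random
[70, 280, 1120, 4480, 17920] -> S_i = 70*4^i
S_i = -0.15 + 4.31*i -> [-0.15, 4.16, 8.47, 12.78, 17.09]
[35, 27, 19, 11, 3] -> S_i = 35 + -8*i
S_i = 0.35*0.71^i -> [0.35, 0.25, 0.18, 0.13, 0.09]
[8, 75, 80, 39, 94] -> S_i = Random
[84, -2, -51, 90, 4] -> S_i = Random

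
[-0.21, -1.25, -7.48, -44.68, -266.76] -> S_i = -0.21*5.97^i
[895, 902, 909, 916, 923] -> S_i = 895 + 7*i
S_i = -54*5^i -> [-54, -270, -1350, -6750, -33750]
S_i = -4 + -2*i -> [-4, -6, -8, -10, -12]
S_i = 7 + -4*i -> [7, 3, -1, -5, -9]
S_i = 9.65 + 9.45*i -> [9.65, 19.1, 28.55, 38.0, 47.45]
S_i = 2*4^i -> [2, 8, 32, 128, 512]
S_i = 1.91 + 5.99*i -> [1.91, 7.9, 13.89, 19.88, 25.87]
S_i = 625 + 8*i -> [625, 633, 641, 649, 657]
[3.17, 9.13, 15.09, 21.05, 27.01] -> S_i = 3.17 + 5.96*i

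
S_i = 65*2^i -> [65, 130, 260, 520, 1040]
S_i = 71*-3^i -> [71, -213, 639, -1917, 5751]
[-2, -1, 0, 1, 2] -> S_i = -2 + 1*i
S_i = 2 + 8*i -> [2, 10, 18, 26, 34]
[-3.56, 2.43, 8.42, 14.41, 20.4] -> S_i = -3.56 + 5.99*i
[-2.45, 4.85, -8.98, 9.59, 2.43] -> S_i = Random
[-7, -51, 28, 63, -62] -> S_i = Random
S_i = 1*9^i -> [1, 9, 81, 729, 6561]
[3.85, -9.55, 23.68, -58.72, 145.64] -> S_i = 3.85*(-2.48)^i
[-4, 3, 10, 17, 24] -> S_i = -4 + 7*i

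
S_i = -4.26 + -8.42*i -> [-4.26, -12.68, -21.1, -29.52, -37.94]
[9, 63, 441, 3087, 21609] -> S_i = 9*7^i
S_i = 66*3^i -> [66, 198, 594, 1782, 5346]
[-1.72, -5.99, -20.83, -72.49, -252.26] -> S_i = -1.72*3.48^i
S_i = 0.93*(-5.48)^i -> [0.93, -5.1, 27.93, -153.05, 838.7]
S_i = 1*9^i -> [1, 9, 81, 729, 6561]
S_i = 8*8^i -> [8, 64, 512, 4096, 32768]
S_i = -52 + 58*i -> [-52, 6, 64, 122, 180]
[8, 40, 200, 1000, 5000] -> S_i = 8*5^i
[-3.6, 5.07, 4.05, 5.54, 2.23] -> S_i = Random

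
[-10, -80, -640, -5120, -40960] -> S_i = -10*8^i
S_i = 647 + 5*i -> [647, 652, 657, 662, 667]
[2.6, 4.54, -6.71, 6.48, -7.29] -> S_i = Random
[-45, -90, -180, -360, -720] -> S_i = -45*2^i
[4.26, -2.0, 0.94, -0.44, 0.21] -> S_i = 4.26*(-0.47)^i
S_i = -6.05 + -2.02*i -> [-6.05, -8.07, -10.09, -12.11, -14.13]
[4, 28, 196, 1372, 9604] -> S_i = 4*7^i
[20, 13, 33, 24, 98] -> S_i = Random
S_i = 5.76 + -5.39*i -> [5.76, 0.37, -5.02, -10.41, -15.8]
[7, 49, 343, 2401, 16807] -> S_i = 7*7^i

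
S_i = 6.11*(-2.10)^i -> [6.11, -12.83, 26.95, -56.58, 118.83]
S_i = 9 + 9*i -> [9, 18, 27, 36, 45]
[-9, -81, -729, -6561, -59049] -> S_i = -9*9^i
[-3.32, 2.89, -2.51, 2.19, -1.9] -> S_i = -3.32*(-0.87)^i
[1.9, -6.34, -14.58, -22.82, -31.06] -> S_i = 1.90 + -8.24*i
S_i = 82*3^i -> [82, 246, 738, 2214, 6642]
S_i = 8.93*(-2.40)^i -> [8.93, -21.43, 51.44, -123.45, 296.28]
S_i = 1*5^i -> [1, 5, 25, 125, 625]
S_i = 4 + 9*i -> [4, 13, 22, 31, 40]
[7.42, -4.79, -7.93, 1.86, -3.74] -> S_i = Random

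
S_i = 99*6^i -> [99, 594, 3564, 21384, 128304]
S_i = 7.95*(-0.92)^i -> [7.95, -7.31, 6.73, -6.19, 5.7]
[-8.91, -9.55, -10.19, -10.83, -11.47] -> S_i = -8.91 + -0.64*i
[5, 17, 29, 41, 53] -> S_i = 5 + 12*i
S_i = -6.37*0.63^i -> [-6.37, -4.01, -2.53, -1.59, -1.0]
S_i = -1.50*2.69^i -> [-1.5, -4.04, -10.85, -29.2, -78.54]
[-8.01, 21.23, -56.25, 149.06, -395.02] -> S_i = -8.01*(-2.65)^i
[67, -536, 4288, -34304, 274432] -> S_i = 67*-8^i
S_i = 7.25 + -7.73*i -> [7.25, -0.48, -8.21, -15.94, -23.67]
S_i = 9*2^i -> [9, 18, 36, 72, 144]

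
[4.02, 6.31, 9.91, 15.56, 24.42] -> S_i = 4.02*1.57^i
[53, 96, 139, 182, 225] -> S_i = 53 + 43*i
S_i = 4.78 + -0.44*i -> [4.78, 4.34, 3.9, 3.46, 3.02]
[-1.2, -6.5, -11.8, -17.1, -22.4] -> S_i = -1.20 + -5.30*i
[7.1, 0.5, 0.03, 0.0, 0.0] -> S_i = 7.10*0.07^i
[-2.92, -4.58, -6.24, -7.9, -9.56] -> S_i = -2.92 + -1.66*i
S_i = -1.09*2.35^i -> [-1.09, -2.56, -6.02, -14.15, -33.24]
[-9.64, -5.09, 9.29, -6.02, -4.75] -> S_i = Random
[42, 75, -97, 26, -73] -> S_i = Random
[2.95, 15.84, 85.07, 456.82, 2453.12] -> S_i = 2.95*5.37^i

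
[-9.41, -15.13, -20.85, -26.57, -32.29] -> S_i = -9.41 + -5.72*i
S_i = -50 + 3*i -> [-50, -47, -44, -41, -38]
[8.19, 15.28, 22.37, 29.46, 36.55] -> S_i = 8.19 + 7.09*i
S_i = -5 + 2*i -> [-5, -3, -1, 1, 3]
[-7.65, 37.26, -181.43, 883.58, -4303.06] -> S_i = -7.65*(-4.87)^i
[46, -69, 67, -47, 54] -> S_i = Random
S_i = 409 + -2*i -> [409, 407, 405, 403, 401]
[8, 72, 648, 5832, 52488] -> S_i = 8*9^i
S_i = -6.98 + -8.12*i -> [-6.98, -15.1, -23.22, -31.34, -39.46]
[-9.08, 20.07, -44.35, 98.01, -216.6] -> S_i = -9.08*(-2.21)^i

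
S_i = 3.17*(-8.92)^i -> [3.17, -28.28, 252.23, -2249.85, 20068.67]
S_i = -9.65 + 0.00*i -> [-9.65, -9.65, -9.65, -9.65, -9.65]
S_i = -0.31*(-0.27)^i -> [-0.31, 0.08, -0.02, 0.01, -0.0]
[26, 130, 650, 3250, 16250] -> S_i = 26*5^i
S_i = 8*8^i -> [8, 64, 512, 4096, 32768]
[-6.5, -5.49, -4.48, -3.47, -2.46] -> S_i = -6.50 + 1.01*i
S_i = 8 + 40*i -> [8, 48, 88, 128, 168]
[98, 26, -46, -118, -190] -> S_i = 98 + -72*i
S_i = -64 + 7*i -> [-64, -57, -50, -43, -36]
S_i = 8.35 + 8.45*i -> [8.35, 16.8, 25.25, 33.7, 42.15]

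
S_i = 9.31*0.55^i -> [9.31, 5.12, 2.82, 1.55, 0.85]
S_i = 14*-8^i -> [14, -112, 896, -7168, 57344]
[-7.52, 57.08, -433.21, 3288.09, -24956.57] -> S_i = -7.52*(-7.59)^i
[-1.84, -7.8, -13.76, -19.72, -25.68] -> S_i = -1.84 + -5.96*i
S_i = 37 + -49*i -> [37, -12, -61, -110, -159]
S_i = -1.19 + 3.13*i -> [-1.19, 1.94, 5.07, 8.2, 11.33]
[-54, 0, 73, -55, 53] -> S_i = Random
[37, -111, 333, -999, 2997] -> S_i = 37*-3^i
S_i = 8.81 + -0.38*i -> [8.81, 8.43, 8.05, 7.67, 7.29]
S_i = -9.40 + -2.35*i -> [-9.4, -11.75, -14.1, -16.45, -18.8]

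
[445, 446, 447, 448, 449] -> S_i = 445 + 1*i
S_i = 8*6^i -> [8, 48, 288, 1728, 10368]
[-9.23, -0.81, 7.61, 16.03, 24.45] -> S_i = -9.23 + 8.42*i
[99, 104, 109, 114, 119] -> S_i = 99 + 5*i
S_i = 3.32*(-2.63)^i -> [3.32, -8.73, 22.96, -60.4, 158.84]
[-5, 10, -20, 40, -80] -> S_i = -5*-2^i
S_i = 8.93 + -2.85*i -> [8.93, 6.08, 3.23, 0.38, -2.47]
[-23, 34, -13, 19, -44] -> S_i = Random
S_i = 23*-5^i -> [23, -115, 575, -2875, 14375]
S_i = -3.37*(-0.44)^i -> [-3.37, 1.48, -0.65, 0.29, -0.13]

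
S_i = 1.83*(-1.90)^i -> [1.83, -3.48, 6.61, -12.55, 23.85]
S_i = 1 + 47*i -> [1, 48, 95, 142, 189]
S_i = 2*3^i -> [2, 6, 18, 54, 162]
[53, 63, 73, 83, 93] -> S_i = 53 + 10*i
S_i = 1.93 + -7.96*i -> [1.93, -6.03, -13.99, -21.95, -29.91]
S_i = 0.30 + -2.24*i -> [0.3, -1.94, -4.18, -6.42, -8.66]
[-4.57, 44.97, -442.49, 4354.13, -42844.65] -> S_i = -4.57*(-9.84)^i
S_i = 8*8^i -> [8, 64, 512, 4096, 32768]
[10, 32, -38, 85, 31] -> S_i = Random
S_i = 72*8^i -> [72, 576, 4608, 36864, 294912]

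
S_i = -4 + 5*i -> [-4, 1, 6, 11, 16]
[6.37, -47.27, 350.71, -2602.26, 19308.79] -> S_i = 6.37*(-7.42)^i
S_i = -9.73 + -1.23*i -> [-9.73, -10.96, -12.19, -13.42, -14.65]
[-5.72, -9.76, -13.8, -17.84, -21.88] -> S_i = -5.72 + -4.04*i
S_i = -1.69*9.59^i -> [-1.69, -16.21, -155.43, -1490.54, -14294.24]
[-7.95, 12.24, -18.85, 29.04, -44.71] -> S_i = -7.95*(-1.54)^i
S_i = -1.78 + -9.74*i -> [-1.78, -11.52, -21.26, -31.0, -40.74]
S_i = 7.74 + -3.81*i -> [7.74, 3.93, 0.12, -3.69, -7.5]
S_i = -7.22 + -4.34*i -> [-7.22, -11.56, -15.9, -20.24, -24.58]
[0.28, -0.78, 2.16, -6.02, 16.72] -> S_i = 0.28*(-2.78)^i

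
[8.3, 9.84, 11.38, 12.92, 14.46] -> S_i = 8.30 + 1.54*i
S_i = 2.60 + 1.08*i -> [2.6, 3.68, 4.76, 5.84, 6.92]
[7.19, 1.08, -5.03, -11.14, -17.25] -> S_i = 7.19 + -6.11*i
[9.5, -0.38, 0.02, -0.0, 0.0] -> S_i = 9.50*(-0.04)^i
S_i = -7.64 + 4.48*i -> [-7.64, -3.16, 1.32, 5.8, 10.28]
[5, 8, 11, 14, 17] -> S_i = 5 + 3*i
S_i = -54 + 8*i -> [-54, -46, -38, -30, -22]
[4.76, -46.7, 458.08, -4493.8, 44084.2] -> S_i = 4.76*(-9.81)^i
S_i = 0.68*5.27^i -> [0.68, 3.58, 18.89, 99.53, 524.51]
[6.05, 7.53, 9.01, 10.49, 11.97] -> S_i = 6.05 + 1.48*i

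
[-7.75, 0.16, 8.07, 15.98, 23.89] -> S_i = -7.75 + 7.91*i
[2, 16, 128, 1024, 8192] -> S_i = 2*8^i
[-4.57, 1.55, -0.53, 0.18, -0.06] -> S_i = -4.57*(-0.34)^i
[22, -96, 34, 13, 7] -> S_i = Random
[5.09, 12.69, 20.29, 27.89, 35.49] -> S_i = 5.09 + 7.60*i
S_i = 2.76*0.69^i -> [2.76, 1.9, 1.31, 0.91, 0.63]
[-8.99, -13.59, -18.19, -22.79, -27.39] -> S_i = -8.99 + -4.60*i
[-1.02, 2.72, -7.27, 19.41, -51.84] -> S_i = -1.02*(-2.67)^i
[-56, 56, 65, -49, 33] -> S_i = Random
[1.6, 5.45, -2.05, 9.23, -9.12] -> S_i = Random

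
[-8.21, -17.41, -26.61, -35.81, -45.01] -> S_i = -8.21 + -9.20*i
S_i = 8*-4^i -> [8, -32, 128, -512, 2048]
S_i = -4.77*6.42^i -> [-4.77, -30.62, -196.6, -1262.19, -8103.24]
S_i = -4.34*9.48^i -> [-4.34, -41.14, -390.04, -3697.56, -35052.83]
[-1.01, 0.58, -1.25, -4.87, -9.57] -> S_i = Random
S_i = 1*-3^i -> [1, -3, 9, -27, 81]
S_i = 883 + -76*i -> [883, 807, 731, 655, 579]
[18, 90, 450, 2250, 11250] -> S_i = 18*5^i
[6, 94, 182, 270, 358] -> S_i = 6 + 88*i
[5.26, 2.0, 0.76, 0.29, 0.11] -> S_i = 5.26*0.38^i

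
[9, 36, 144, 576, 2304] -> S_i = 9*4^i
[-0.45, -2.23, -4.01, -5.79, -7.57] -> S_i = -0.45 + -1.78*i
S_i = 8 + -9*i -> [8, -1, -10, -19, -28]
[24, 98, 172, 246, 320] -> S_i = 24 + 74*i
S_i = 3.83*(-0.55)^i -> [3.83, -2.11, 1.16, -0.64, 0.35]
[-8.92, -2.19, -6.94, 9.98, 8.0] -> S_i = Random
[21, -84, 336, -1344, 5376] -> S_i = 21*-4^i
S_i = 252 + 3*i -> [252, 255, 258, 261, 264]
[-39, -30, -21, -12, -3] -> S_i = -39 + 9*i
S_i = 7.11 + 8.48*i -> [7.11, 15.59, 24.07, 32.55, 41.03]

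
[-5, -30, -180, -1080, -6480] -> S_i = -5*6^i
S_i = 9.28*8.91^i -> [9.28, 82.68, 736.72, 6564.19, 58486.93]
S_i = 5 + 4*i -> [5, 9, 13, 17, 21]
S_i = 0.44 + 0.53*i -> [0.44, 0.97, 1.5, 2.03, 2.56]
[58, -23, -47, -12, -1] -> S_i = Random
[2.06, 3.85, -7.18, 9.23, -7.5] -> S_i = Random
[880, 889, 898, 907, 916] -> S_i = 880 + 9*i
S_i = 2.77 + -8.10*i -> [2.77, -5.33, -13.43, -21.53, -29.63]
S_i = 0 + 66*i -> [0, 66, 132, 198, 264]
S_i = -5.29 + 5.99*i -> [-5.29, 0.7, 6.69, 12.68, 18.67]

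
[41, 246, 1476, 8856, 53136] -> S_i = 41*6^i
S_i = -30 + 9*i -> [-30, -21, -12, -3, 6]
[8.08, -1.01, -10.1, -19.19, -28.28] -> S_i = 8.08 + -9.09*i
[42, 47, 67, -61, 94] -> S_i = Random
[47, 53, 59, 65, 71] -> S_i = 47 + 6*i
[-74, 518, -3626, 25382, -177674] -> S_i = -74*-7^i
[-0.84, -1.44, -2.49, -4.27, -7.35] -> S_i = -0.84*1.72^i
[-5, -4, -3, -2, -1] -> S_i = -5 + 1*i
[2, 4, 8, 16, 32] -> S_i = 2*2^i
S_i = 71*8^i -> [71, 568, 4544, 36352, 290816]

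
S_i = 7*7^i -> [7, 49, 343, 2401, 16807]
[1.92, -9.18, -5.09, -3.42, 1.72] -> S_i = Random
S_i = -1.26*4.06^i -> [-1.26, -5.12, -20.77, -84.32, -342.35]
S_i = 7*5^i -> [7, 35, 175, 875, 4375]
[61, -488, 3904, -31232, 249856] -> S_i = 61*-8^i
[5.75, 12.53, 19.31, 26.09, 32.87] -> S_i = 5.75 + 6.78*i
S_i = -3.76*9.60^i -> [-3.76, -36.1, -346.52, -3326.61, -31935.43]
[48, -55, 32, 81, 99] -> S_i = Random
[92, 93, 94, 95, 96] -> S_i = 92 + 1*i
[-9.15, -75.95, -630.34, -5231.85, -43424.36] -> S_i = -9.15*8.30^i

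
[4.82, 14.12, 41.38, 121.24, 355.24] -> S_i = 4.82*2.93^i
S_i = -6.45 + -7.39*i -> [-6.45, -13.84, -21.23, -28.62, -36.01]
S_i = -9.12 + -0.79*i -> [-9.12, -9.91, -10.7, -11.49, -12.28]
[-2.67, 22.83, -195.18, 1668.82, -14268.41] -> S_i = -2.67*(-8.55)^i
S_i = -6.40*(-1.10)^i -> [-6.4, 7.04, -7.74, 8.52, -9.37]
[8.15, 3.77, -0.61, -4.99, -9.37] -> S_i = 8.15 + -4.38*i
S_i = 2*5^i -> [2, 10, 50, 250, 1250]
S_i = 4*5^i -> [4, 20, 100, 500, 2500]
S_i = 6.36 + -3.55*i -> [6.36, 2.81, -0.74, -4.29, -7.84]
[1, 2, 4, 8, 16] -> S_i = 1*2^i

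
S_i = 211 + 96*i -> [211, 307, 403, 499, 595]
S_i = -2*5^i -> [-2, -10, -50, -250, -1250]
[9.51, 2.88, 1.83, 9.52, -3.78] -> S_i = Random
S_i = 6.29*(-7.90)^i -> [6.29, -49.69, 392.56, -3101.22, 24499.6]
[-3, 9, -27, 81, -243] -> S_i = -3*-3^i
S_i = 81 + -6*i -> [81, 75, 69, 63, 57]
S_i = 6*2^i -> [6, 12, 24, 48, 96]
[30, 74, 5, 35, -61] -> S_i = Random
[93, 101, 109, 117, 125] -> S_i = 93 + 8*i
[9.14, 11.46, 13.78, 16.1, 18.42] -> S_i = 9.14 + 2.32*i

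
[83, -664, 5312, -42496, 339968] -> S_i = 83*-8^i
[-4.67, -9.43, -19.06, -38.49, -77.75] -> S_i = -4.67*2.02^i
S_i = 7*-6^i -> [7, -42, 252, -1512, 9072]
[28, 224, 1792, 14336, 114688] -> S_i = 28*8^i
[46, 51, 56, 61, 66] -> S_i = 46 + 5*i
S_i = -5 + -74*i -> [-5, -79, -153, -227, -301]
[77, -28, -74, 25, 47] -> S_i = Random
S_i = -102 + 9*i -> [-102, -93, -84, -75, -66]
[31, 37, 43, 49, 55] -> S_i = 31 + 6*i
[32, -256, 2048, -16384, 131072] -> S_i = 32*-8^i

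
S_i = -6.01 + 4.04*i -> [-6.01, -1.97, 2.07, 6.11, 10.15]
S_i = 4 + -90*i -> [4, -86, -176, -266, -356]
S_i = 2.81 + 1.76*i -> [2.81, 4.57, 6.33, 8.09, 9.85]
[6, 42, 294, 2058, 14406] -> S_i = 6*7^i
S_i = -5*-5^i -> [-5, 25, -125, 625, -3125]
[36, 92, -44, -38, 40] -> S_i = Random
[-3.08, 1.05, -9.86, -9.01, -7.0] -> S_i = Random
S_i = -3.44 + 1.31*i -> [-3.44, -2.13, -0.82, 0.49, 1.8]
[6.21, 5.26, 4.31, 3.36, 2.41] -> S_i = 6.21 + -0.95*i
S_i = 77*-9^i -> [77, -693, 6237, -56133, 505197]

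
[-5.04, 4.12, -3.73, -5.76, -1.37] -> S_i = Random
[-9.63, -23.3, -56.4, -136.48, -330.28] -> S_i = -9.63*2.42^i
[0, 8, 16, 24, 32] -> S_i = 0 + 8*i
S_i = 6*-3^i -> [6, -18, 54, -162, 486]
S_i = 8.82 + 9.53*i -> [8.82, 18.35, 27.88, 37.41, 46.94]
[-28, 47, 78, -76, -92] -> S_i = Random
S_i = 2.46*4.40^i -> [2.46, 10.82, 47.63, 209.55, 922.03]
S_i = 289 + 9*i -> [289, 298, 307, 316, 325]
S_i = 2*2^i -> [2, 4, 8, 16, 32]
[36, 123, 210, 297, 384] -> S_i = 36 + 87*i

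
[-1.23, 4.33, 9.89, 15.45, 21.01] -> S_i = -1.23 + 5.56*i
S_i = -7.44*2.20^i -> [-7.44, -16.37, -36.01, -79.22, -174.29]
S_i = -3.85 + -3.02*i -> [-3.85, -6.87, -9.89, -12.91, -15.93]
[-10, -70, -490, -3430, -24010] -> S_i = -10*7^i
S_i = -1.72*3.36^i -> [-1.72, -5.78, -19.42, -65.24, -219.22]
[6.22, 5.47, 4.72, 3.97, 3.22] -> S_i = 6.22 + -0.75*i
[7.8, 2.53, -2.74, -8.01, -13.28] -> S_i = 7.80 + -5.27*i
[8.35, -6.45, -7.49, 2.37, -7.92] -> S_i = Random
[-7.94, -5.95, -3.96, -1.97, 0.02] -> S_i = -7.94 + 1.99*i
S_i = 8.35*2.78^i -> [8.35, 23.21, 64.53, 179.4, 498.73]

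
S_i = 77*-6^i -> [77, -462, 2772, -16632, 99792]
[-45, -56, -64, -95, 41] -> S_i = Random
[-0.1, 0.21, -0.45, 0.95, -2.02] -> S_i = -0.10*(-2.12)^i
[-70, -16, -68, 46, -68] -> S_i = Random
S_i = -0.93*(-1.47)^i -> [-0.93, 1.37, -2.01, 2.95, -4.34]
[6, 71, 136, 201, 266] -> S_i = 6 + 65*i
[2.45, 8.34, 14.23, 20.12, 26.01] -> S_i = 2.45 + 5.89*i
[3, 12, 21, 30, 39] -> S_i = 3 + 9*i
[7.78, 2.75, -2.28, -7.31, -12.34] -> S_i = 7.78 + -5.03*i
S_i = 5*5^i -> [5, 25, 125, 625, 3125]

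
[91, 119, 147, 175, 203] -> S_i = 91 + 28*i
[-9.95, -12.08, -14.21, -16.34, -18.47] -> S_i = -9.95 + -2.13*i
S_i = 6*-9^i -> [6, -54, 486, -4374, 39366]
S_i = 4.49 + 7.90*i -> [4.49, 12.39, 20.29, 28.19, 36.09]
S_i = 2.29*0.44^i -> [2.29, 1.01, 0.44, 0.2, 0.09]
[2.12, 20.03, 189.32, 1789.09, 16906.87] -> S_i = 2.12*9.45^i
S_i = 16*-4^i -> [16, -64, 256, -1024, 4096]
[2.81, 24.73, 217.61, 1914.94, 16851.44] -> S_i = 2.81*8.80^i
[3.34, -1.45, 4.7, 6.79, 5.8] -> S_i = Random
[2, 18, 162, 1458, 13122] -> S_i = 2*9^i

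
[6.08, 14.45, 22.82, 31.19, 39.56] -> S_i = 6.08 + 8.37*i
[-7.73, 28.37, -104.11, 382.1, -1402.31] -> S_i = -7.73*(-3.67)^i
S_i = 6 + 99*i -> [6, 105, 204, 303, 402]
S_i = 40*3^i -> [40, 120, 360, 1080, 3240]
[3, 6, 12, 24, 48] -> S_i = 3*2^i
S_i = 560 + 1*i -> [560, 561, 562, 563, 564]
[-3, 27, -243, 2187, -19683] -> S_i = -3*-9^i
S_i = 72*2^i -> [72, 144, 288, 576, 1152]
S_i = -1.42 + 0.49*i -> [-1.42, -0.93, -0.44, 0.05, 0.54]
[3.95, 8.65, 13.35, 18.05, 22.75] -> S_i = 3.95 + 4.70*i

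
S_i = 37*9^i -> [37, 333, 2997, 26973, 242757]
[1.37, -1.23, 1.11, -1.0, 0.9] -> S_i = 1.37*(-0.90)^i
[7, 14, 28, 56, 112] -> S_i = 7*2^i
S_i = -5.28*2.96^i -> [-5.28, -15.63, -46.26, -136.93, -405.32]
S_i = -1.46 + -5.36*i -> [-1.46, -6.82, -12.18, -17.54, -22.9]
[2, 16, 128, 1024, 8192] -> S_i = 2*8^i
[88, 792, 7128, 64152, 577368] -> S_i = 88*9^i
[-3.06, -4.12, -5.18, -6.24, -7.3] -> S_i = -3.06 + -1.06*i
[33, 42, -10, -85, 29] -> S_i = Random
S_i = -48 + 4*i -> [-48, -44, -40, -36, -32]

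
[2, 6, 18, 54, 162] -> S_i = 2*3^i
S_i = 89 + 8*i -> [89, 97, 105, 113, 121]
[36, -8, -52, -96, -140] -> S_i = 36 + -44*i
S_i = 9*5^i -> [9, 45, 225, 1125, 5625]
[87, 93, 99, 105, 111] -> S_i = 87 + 6*i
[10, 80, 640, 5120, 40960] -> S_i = 10*8^i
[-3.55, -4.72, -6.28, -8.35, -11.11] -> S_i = -3.55*1.33^i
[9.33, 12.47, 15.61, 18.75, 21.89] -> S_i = 9.33 + 3.14*i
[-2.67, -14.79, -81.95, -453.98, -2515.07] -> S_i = -2.67*5.54^i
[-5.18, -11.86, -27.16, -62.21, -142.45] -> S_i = -5.18*2.29^i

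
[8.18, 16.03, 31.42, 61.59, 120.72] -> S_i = 8.18*1.96^i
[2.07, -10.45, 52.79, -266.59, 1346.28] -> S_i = 2.07*(-5.05)^i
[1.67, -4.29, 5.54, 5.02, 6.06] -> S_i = Random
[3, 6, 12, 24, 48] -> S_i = 3*2^i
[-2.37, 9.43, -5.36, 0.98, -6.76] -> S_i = Random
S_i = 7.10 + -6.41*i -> [7.1, 0.69, -5.72, -12.13, -18.54]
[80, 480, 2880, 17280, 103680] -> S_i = 80*6^i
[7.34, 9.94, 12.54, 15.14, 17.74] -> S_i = 7.34 + 2.60*i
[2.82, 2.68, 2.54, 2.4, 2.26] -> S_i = 2.82 + -0.14*i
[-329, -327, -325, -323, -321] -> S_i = -329 + 2*i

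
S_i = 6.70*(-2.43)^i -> [6.7, -16.28, 39.56, -96.14, 233.61]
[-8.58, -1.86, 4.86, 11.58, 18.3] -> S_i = -8.58 + 6.72*i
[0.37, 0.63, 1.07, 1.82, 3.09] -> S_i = 0.37*1.70^i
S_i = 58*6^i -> [58, 348, 2088, 12528, 75168]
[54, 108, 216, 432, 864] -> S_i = 54*2^i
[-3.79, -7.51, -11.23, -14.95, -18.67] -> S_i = -3.79 + -3.72*i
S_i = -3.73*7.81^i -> [-3.73, -29.13, -227.52, -1776.9, -13877.56]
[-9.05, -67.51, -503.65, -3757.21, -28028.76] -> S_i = -9.05*7.46^i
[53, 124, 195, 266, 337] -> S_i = 53 + 71*i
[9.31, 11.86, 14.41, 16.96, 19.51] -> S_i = 9.31 + 2.55*i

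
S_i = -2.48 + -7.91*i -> [-2.48, -10.39, -18.3, -26.21, -34.12]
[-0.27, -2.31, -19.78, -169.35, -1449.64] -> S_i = -0.27*8.56^i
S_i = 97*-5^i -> [97, -485, 2425, -12125, 60625]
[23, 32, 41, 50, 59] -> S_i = 23 + 9*i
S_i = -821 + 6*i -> [-821, -815, -809, -803, -797]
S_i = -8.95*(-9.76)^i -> [-8.95, 87.35, -852.56, 8320.94, -81212.39]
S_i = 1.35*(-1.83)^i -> [1.35, -2.47, 4.52, -8.27, 15.14]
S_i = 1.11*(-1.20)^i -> [1.11, -1.33, 1.6, -1.92, 2.3]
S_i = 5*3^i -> [5, 15, 45, 135, 405]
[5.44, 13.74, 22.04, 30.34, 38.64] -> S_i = 5.44 + 8.30*i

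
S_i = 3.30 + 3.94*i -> [3.3, 7.24, 11.18, 15.12, 19.06]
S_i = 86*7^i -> [86, 602, 4214, 29498, 206486]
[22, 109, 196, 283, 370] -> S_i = 22 + 87*i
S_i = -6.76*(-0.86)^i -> [-6.76, 5.81, -5.0, 4.3, -3.7]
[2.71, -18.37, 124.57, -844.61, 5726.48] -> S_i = 2.71*(-6.78)^i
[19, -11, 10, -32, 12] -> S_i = Random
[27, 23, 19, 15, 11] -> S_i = 27 + -4*i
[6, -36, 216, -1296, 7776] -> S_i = 6*-6^i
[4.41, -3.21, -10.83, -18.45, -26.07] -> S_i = 4.41 + -7.62*i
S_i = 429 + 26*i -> [429, 455, 481, 507, 533]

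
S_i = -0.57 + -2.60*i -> [-0.57, -3.17, -5.77, -8.37, -10.97]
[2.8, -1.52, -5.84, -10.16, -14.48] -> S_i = 2.80 + -4.32*i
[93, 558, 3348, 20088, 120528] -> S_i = 93*6^i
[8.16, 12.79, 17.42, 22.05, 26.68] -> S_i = 8.16 + 4.63*i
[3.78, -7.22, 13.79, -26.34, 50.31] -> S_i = 3.78*(-1.91)^i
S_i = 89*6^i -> [89, 534, 3204, 19224, 115344]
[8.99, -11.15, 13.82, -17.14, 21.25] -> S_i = 8.99*(-1.24)^i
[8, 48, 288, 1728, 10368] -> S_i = 8*6^i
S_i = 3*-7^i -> [3, -21, 147, -1029, 7203]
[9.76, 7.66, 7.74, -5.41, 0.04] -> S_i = Random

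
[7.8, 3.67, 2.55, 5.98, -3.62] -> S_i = Random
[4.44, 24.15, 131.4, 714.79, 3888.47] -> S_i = 4.44*5.44^i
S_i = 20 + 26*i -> [20, 46, 72, 98, 124]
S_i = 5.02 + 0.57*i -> [5.02, 5.59, 6.16, 6.73, 7.3]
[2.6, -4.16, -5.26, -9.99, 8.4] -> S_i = Random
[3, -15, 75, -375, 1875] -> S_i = 3*-5^i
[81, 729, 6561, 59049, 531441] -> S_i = 81*9^i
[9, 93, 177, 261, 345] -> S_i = 9 + 84*i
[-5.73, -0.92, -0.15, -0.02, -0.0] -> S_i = -5.73*0.16^i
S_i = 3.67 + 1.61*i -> [3.67, 5.28, 6.89, 8.5, 10.11]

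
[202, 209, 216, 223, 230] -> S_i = 202 + 7*i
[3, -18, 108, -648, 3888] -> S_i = 3*-6^i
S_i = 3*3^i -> [3, 9, 27, 81, 243]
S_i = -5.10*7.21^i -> [-5.1, -36.77, -265.12, -1911.51, -13781.97]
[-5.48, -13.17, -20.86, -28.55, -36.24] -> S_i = -5.48 + -7.69*i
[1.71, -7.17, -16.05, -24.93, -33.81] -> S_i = 1.71 + -8.88*i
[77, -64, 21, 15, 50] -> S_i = Random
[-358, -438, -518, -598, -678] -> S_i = -358 + -80*i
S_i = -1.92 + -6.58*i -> [-1.92, -8.5, -15.08, -21.66, -28.24]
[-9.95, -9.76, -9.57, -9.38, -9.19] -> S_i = -9.95 + 0.19*i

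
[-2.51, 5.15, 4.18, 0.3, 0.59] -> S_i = Random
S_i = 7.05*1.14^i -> [7.05, 8.04, 9.16, 10.44, 11.91]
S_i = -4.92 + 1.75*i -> [-4.92, -3.17, -1.42, 0.33, 2.08]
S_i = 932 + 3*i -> [932, 935, 938, 941, 944]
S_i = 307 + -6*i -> [307, 301, 295, 289, 283]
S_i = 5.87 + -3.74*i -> [5.87, 2.13, -1.61, -5.35, -9.09]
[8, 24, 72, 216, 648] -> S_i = 8*3^i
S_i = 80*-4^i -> [80, -320, 1280, -5120, 20480]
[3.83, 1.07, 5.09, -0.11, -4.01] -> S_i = Random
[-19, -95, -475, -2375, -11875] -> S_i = -19*5^i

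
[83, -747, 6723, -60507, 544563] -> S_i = 83*-9^i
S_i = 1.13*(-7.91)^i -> [1.13, -8.94, 70.7, -559.25, 4423.69]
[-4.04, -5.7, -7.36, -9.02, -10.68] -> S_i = -4.04 + -1.66*i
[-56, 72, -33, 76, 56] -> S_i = Random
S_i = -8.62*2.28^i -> [-8.62, -19.65, -44.81, -102.17, -232.94]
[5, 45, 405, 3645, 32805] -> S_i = 5*9^i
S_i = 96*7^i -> [96, 672, 4704, 32928, 230496]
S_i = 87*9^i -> [87, 783, 7047, 63423, 570807]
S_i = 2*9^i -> [2, 18, 162, 1458, 13122]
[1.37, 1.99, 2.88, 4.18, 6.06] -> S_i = 1.37*1.45^i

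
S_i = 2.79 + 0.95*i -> [2.79, 3.74, 4.69, 5.64, 6.59]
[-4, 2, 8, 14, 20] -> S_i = -4 + 6*i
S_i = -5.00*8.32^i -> [-5.0, -41.6, -346.11, -2879.65, -23958.7]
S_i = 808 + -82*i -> [808, 726, 644, 562, 480]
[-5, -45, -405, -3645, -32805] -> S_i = -5*9^i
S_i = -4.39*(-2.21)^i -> [-4.39, 9.7, -21.44, 47.39, -104.72]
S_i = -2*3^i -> [-2, -6, -18, -54, -162]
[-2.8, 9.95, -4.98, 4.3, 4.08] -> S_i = Random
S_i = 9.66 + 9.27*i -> [9.66, 18.93, 28.2, 37.47, 46.74]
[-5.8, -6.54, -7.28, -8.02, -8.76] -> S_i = -5.80 + -0.74*i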